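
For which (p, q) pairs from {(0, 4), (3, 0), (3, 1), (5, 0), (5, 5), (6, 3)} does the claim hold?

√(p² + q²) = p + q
Testing each pair:
(0, 4): LHS = 4, RHS = 4 → holds
(3, 0): LHS = 3, RHS = 3 → holds
(3, 1): LHS = √(10) ≈ 3.162, RHS = 4 → fails
(5, 0): LHS = 5, RHS = 5 → holds
(5, 5): LHS = 5·√(2) ≈ 7.071, RHS = 10 → fails
(6, 3): LHS = 3·√(5) ≈ 6.708, RHS = 9 → fails

3 of 6 pairs satisfy the claim.

Answer: (0, 4), (3, 0), (5, 0)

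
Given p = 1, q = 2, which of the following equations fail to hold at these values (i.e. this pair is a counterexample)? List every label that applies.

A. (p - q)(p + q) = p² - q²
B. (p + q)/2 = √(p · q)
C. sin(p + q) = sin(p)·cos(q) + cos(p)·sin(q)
Evaluating each claim at the given values:
A. LHS = -3, RHS = -3 → holds here (LHS = RHS)
B. LHS = 3/2, RHS = √(2) ≈ 1.414 → fails here (LHS ≠ RHS)
C. LHS = sin(3) ≈ 0.1411, RHS = sin(1)·cos(2) + sin(2)·cos(1) ≈ 0.1411 → holds here (LHS = RHS)

Answer: B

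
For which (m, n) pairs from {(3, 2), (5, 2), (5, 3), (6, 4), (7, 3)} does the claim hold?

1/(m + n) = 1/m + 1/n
None

Testing each pair:
(3, 2): LHS = 1/5, RHS = 5/6 → fails
(5, 2): LHS = 1/7, RHS = 7/10 → fails
(5, 3): LHS = 1/8, RHS = 8/15 → fails
(6, 4): LHS = 1/10, RHS = 5/12 → fails
(7, 3): LHS = 1/10, RHS = 10/21 → fails

No pair satisfies the claim.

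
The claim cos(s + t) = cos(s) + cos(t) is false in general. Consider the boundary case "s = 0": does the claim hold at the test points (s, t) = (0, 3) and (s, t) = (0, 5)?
At (0, 3): LHS = cos(3) ≈ -0.99 ≠ RHS = cos(3) + 1 ≈ 0.01001
At (0, 5): LHS = cos(5) ≈ 0.2837 ≠ RHS = cos(5) + 1 ≈ 1.284

Answer: No, fails at both test points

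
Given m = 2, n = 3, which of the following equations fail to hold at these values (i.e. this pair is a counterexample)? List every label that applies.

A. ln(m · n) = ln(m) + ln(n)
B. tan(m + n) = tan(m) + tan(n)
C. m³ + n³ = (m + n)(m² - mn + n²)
B

Evaluating each claim at the given values:
A. LHS = ln(6) ≈ 1.792, RHS = ln(2) + ln(3) ≈ 1.792 → holds here (LHS = RHS)
B. LHS = tan(5) ≈ -3.381, RHS = tan(2) + tan(3) ≈ -2.328 → fails here (LHS ≠ RHS)
C. LHS = 35, RHS = 35 → holds here (LHS = RHS)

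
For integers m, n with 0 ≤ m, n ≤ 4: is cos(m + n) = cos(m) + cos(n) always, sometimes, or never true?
The claim fails for every pair in the range. For instance at (m, n) = (0, 3): LHS = cos(3) ≈ -0.99, RHS = cos(3) + 1 ≈ 0.01001.

Answer: Never true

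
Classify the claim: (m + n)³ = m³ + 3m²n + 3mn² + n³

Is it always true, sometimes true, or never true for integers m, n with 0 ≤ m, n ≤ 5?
Always true

The identity holds for every pair in the range. For instance at (m, n) = (5, 4): both sides equal 729.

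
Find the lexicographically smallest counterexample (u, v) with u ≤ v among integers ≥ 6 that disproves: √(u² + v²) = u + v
(u, v) = (6, 6)

Substituting (6, 6) into the claim:
LHS = √(6² + 6²) = 6·√(2) ≈ 8.485
RHS = 6 + 6 = 12

Since LHS ≠ RHS, this pair disproves the claim, and no lexicographically smaller pair (u ≤ v, integers ≥ 6) does.

For instance (6, 10) is also a counterexample (LHS = 2·√(34) ≈ 11.66, RHS = 16), but it's lexicographically larger.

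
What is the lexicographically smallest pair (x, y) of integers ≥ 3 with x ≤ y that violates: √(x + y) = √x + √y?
(x, y) = (3, 3)

Substituting (3, 3) into the claim:
LHS = √(3 + 3) = √(6) ≈ 2.449
RHS = √3 + √3 = 2·√(3) ≈ 3.464

Since LHS ≠ RHS, this pair disproves the claim, and no lexicographically smaller pair (x ≤ y, integers ≥ 3) does.

For instance (5, 9) is also a counterexample (LHS = √(14) ≈ 3.742, RHS = √(5) + 3 ≈ 5.236), but it's lexicographically larger.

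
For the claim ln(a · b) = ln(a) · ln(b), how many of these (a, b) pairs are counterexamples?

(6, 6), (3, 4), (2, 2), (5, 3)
4

Testing each pair:
(6, 6): LHS = ln(36) ≈ 3.584, RHS = ln(6)² ≈ 3.21 → counterexample
(3, 4): LHS = ln(12) ≈ 2.485, RHS = ln(3)·ln(4) ≈ 1.523 → counterexample
(2, 2): LHS = ln(4) ≈ 1.386, RHS = ln(2)² ≈ 0.4805 → counterexample
(5, 3): LHS = ln(15) ≈ 2.708, RHS = ln(3)·ln(5) ≈ 1.768 → counterexample

That makes 4 counterexamples.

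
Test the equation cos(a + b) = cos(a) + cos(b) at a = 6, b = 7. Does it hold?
Fails

Substituting a = 6, b = 7:

LHS = cos(6 + 7) = cos(13) ≈ 0.9074
RHS = cos(6) + cos(7) ≈ 1.714

LHS ≠ RHS, so the equation does not hold at this point.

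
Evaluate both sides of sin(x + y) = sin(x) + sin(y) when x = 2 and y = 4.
LHS = sin(2 + 4) = sin(6) ≈ -0.2794
RHS = sin(2) + sin(4) ≈ 0.1525

LHS ≠ RHS (they differ by about 0.4319), so the equation does not hold here.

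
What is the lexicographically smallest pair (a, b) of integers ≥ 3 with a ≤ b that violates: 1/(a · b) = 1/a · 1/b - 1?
Substituting (3, 3) into the claim:
LHS = 1/(3 · 3) = 1/9
RHS = 1/3 · 1/3 - 1 = -8/9

Since LHS ≠ RHS, this pair disproves the claim, and no lexicographically smaller pair (a ≤ b, integers ≥ 3) does.

For instance (5, 7) is also a counterexample (LHS = 1/35, RHS = -34/35), but it's lexicographically larger.

Answer: (a, b) = (3, 3)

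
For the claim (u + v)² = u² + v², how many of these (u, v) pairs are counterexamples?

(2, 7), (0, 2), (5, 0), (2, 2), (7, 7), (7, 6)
4

Testing each pair:
(2, 7): LHS = 81, RHS = 53 → counterexample
(0, 2): LHS = 4, RHS = 4 → satisfies claim
(5, 0): LHS = 25, RHS = 25 → satisfies claim
(2, 2): LHS = 16, RHS = 8 → counterexample
(7, 7): LHS = 196, RHS = 98 → counterexample
(7, 6): LHS = 169, RHS = 85 → counterexample

That makes 4 counterexamples.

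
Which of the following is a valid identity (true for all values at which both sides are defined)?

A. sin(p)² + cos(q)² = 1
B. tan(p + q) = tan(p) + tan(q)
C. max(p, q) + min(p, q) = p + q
A: fails at (4, 5) — LHS = cos(5)² + sin(4)² ≈ 0.6532, RHS = 1.
B: fails at (6, 7) — LHS = tan(13) ≈ 0.463, RHS = tan(6) + tan(7) ≈ 0.5804.
C: holds — e.g. at (1, 2), both sides equal 3.

Answer: C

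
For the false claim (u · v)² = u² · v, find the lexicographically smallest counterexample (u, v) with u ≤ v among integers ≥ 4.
(u, v) = (4, 4)

Substituting (4, 4) into the claim:
LHS = (4 · 4)² = 256
RHS = 4² · 4 = 64

Since LHS ≠ RHS, this pair disproves the claim, and no lexicographically smaller pair (u ≤ v, integers ≥ 4) does.

For instance (5, 11) is also a counterexample (LHS = 3025, RHS = 275), but it's lexicographically larger.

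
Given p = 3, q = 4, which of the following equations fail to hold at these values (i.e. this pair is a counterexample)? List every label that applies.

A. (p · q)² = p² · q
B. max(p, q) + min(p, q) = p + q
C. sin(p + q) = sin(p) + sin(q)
Evaluating each claim at the given values:
A. LHS = 144, RHS = 36 → fails here (LHS ≠ RHS)
B. LHS = 7, RHS = 7 → holds here (LHS = RHS)
C. LHS = sin(7) ≈ 0.657, RHS = sin(4) + sin(3) ≈ -0.6157 → fails here (LHS ≠ RHS)

Answer: A, C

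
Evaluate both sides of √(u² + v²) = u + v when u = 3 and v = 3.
LHS = √(3² + 3²) = 3·√(2) ≈ 4.243
RHS = 3 + 3 = 6

LHS ≠ RHS (they differ by about 1.757), so the equation does not hold here.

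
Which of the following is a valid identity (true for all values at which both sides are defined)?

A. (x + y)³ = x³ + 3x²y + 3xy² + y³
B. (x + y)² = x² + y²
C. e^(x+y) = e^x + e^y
A

A: holds — e.g. at (4, 6), both sides equal 1000.
B: fails at (6, 7) — LHS = 169, RHS = 85.
C: fails at (0, 1) — LHS = e ≈ 2.718, RHS = 1 + e ≈ 3.718.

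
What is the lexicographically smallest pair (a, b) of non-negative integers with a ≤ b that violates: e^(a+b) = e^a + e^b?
(a, b) = (0, 0)

Substituting (0, 0) into the claim:
LHS = e^(0+0) = 1
RHS = e^0 + e^0 = 2

Since LHS ≠ RHS, this pair disproves the claim, and no lexicographically smaller pair (a ≤ b, non-negative integers) does.

For instance (1, 1) is also a counterexample (LHS = e^2 ≈ 7.389, RHS = 2·e ≈ 5.437), but it's lexicographically larger.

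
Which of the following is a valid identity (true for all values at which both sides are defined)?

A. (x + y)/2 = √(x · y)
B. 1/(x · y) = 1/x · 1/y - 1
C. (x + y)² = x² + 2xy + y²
A: fails at (2, 5) — LHS = 7/2, RHS = √(10) ≈ 3.162.
B: fails at (3, 7) — LHS = 1/21, RHS = -20/21.
C: holds — e.g. at (3, 5), both sides equal 64.

Answer: C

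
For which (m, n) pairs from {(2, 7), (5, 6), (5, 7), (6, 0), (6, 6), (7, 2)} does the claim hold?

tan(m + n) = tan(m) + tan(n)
(6, 0)

Testing each pair:
(2, 7): LHS = tan(9) ≈ -0.4523, RHS = tan(2) + tan(7) ≈ -1.314 → fails
(5, 6): LHS = tan(11) ≈ -226, RHS = tan(5) + tan(6) ≈ -3.672 → fails
(5, 7): LHS = tan(12) ≈ -0.6359, RHS = tan(5) + tan(7) ≈ -2.509 → fails
(6, 0): LHS = tan(6) ≈ -0.291, RHS = tan(6) ≈ -0.291 → holds
(6, 6): LHS = tan(12) ≈ -0.6359, RHS = 2·tan(6) ≈ -0.582 → fails
(7, 2): LHS = tan(9) ≈ -0.4523, RHS = tan(2) + tan(7) ≈ -1.314 → fails

1 of 6 pairs satisfies the claim.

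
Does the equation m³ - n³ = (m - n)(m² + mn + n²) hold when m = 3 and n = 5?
Substituting m = 3, n = 5:

LHS = 3³ - 5³ = -98
RHS = (3 - 5)(3² + 3·5 + 5²) = -98

LHS = RHS, so the equation holds at this point.

Answer: Holds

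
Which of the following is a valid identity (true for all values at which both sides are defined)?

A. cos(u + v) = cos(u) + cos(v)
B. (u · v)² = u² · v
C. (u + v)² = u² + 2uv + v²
A: fails at (1, 5) — LHS = cos(6) ≈ 0.9602, RHS = cos(5) + cos(1) ≈ 0.824.
B: fails at (3, 3) — LHS = 81, RHS = 27.
C: holds — e.g. at (2, 2), both sides equal 16.

Answer: C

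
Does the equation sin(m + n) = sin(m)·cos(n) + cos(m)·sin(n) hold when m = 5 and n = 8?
Substituting m = 5, n = 8:

LHS = sin(5 + 8) = sin(13) ≈ 0.4202
RHS = sin(5)·cos(8) + cos(5)·sin(8) = sin(5)·cos(8) + sin(8)·cos(5) ≈ 0.4202

LHS = RHS, so the equation holds at this point.

Answer: Holds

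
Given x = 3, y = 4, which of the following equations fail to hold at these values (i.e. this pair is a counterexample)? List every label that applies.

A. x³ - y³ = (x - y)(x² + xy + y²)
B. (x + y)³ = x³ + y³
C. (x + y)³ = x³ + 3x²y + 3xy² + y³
Evaluating each claim at the given values:
A. LHS = -37, RHS = -37 → holds here (LHS = RHS)
B. LHS = 343, RHS = 91 → fails here (LHS ≠ RHS)
C. LHS = 343, RHS = 343 → holds here (LHS = RHS)

Answer: B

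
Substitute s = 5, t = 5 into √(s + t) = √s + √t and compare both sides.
LHS = √(5 + 5) = √(10) ≈ 3.162
RHS = √5 + √5 = 2·√(5) ≈ 4.472

LHS ≠ RHS (they differ by about 1.31), so the equation does not hold here.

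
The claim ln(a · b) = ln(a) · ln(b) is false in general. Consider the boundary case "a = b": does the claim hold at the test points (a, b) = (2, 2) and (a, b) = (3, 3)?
No, fails at both test points

At (2, 2): LHS = ln(4) ≈ 1.386 ≠ RHS = ln(2)² ≈ 0.4805
At (3, 3): LHS = ln(9) ≈ 2.197 ≠ RHS = ln(3)² ≈ 1.207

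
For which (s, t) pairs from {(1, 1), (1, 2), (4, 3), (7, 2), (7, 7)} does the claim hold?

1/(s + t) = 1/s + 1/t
Testing each pair:
(1, 1): LHS = 1/2, RHS = 2 → fails
(1, 2): LHS = 1/3, RHS = 3/2 → fails
(4, 3): LHS = 1/7, RHS = 7/12 → fails
(7, 2): LHS = 1/9, RHS = 9/14 → fails
(7, 7): LHS = 1/14, RHS = 2/7 → fails

No pair satisfies the claim.

Answer: None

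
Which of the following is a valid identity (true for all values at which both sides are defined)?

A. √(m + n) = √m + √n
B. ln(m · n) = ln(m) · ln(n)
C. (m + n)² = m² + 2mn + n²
C

A: fails at (2, 2) — LHS = 2, RHS = 2·√(2) ≈ 2.828.
B: fails at (4, 5) — LHS = ln(20) ≈ 2.996, RHS = ln(4)·ln(5) ≈ 2.231.
C: holds — e.g. at (6, 7), both sides equal 169.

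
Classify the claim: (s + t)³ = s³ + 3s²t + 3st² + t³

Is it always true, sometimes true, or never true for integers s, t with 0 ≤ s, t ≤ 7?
The identity holds for every pair in the range. For instance at (s, t) = (4, 5): both sides equal 729.

Answer: Always true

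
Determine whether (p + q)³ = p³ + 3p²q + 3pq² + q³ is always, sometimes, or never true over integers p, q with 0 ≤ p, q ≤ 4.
The identity holds for every pair in the range. For instance at (p, q) = (1, 0): both sides equal 1.

Answer: Always true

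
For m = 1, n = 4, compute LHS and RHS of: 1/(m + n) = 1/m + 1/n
LHS = 1/(1 + 4) = 1/5
RHS = 1/1 + 1/4 = 5/4

LHS ≠ RHS, so the equation does not hold here.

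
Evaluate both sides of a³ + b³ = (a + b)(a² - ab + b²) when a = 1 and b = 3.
LHS = 1³ + 3³ = 28
RHS = (1 + 3)(1² - 1·3 + 3²) = 28

LHS = RHS: the two sides agree.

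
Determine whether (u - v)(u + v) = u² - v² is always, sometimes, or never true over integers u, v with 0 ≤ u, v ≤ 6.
Always true

The identity holds for every pair in the range. For instance at (u, v) = (1, 3): both sides equal -8.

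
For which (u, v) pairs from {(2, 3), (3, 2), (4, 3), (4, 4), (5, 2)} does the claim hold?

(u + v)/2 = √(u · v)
Testing each pair:
(2, 3): LHS = 5/2, RHS = √(6) ≈ 2.449 → fails
(3, 2): LHS = 5/2, RHS = √(6) ≈ 2.449 → fails
(4, 3): LHS = 7/2, RHS = 2·√(3) ≈ 3.464 → fails
(4, 4): LHS = 4, RHS = 4 → holds
(5, 2): LHS = 7/2, RHS = √(10) ≈ 3.162 → fails

1 of 5 pairs satisfies the claim.

Answer: (4, 4)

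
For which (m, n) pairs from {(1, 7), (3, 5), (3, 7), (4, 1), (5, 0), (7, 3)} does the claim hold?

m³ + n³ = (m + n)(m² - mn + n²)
Testing each pair:
(1, 7): LHS = 344, RHS = 344 → holds
(3, 5): LHS = 152, RHS = 152 → holds
(3, 7): LHS = 370, RHS = 370 → holds
(4, 1): LHS = 65, RHS = 65 → holds
(5, 0): LHS = 125, RHS = 125 → holds
(7, 3): LHS = 370, RHS = 370 → holds

Every pair satisfies the claim.

Answer: All pairs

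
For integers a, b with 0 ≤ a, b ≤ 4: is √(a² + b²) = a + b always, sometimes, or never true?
It holds at (a, b) = (0, 3) (both sides equal 3), but fails at (a, b) = (3, 2) (LHS = √(13) ≈ 3.606, RHS = 5).

Answer: Sometimes true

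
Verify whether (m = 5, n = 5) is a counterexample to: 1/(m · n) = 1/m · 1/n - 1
Substituting m = 5, n = 5:
LHS = 1/(5 · 5) = 1/25
RHS = 1/5 · 1/5 - 1 = -24/25

Since LHS ≠ RHS, this pair disproves the claim.

Answer: Yes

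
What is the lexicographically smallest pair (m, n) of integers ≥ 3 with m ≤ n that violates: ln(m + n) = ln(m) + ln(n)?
Substituting (3, 3) into the claim:
LHS = ln(3 + 3) = ln(6) ≈ 1.792
RHS = ln(3) + ln(3) = 2·ln(3) ≈ 2.197

Since LHS ≠ RHS, this pair disproves the claim, and no lexicographically smaller pair (m ≤ n, integers ≥ 3) does.

For instance (4, 7) is also a counterexample (LHS = ln(11) ≈ 2.398, RHS = ln(4) + ln(7) ≈ 3.332), but it's lexicographically larger.

Answer: (m, n) = (3, 3)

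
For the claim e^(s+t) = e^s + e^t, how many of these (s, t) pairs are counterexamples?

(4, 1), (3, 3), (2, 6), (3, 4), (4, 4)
Testing each pair:
(4, 1): LHS = e^5 ≈ 148.4, RHS = e + e^4 ≈ 57.32 → counterexample
(3, 3): LHS = e^6 ≈ 403.4, RHS = 2·e^3 ≈ 40.17 → counterexample
(2, 6): LHS = e^8 ≈ 2981, RHS = e^2 + e^6 ≈ 410.8 → counterexample
(3, 4): LHS = e^7 ≈ 1097, RHS = e^3 + e^4 ≈ 74.68 → counterexample
(4, 4): LHS = e^8 ≈ 2981, RHS = 2·e^4 ≈ 109.2 → counterexample

That makes 5 counterexamples.

Answer: 5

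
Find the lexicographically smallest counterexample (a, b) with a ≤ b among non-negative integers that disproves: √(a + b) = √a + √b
(a, b) = (1, 1)

Substituting (1, 1) into the claim:
LHS = √(1 + 1) = √(2) ≈ 1.414
RHS = √1 + √1 = 2

Since LHS ≠ RHS, this pair disproves the claim, and no lexicographically smaller pair (a ≤ b, non-negative integers) does.

For instance (1, 4) is also a counterexample (LHS = √(5) ≈ 2.236, RHS = 3), but it's lexicographically larger.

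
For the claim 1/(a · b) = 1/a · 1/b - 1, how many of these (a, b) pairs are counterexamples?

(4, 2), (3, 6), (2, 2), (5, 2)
Testing each pair:
(4, 2): LHS = 1/8, RHS = -7/8 → counterexample
(3, 6): LHS = 1/18, RHS = -17/18 → counterexample
(2, 2): LHS = 1/4, RHS = -3/4 → counterexample
(5, 2): LHS = 1/10, RHS = -9/10 → counterexample

That makes 4 counterexamples.

Answer: 4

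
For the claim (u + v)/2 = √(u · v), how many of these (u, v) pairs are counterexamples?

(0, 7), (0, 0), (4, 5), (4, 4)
2

Testing each pair:
(0, 7): LHS = 7/2, RHS = 0 → counterexample
(0, 0): LHS = 0, RHS = 0 → satisfies claim
(4, 5): LHS = 9/2, RHS = 2·√(5) ≈ 4.472 → counterexample
(4, 4): LHS = 4, RHS = 4 → satisfies claim

That makes 2 counterexamples.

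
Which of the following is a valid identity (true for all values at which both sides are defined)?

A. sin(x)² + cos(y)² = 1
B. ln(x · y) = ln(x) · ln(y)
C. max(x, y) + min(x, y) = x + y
C

A: fails at (2, 5) — LHS = cos(5)² + sin(2)² ≈ 0.9073, RHS = 1.
B: fails at (3, 5) — LHS = ln(15) ≈ 2.708, RHS = ln(3)·ln(5) ≈ 1.768.
C: holds — e.g. at (3, 5), both sides equal 8.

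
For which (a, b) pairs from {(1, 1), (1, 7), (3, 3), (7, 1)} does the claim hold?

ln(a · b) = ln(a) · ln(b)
(1, 1)

Testing each pair:
(1, 1): LHS = 0, RHS = 0 → holds
(1, 7): LHS = ln(7) ≈ 1.946, RHS = 0 → fails
(3, 3): LHS = ln(9) ≈ 2.197, RHS = ln(3)² ≈ 1.207 → fails
(7, 1): LHS = ln(7) ≈ 1.946, RHS = 0 → fails

1 of 4 pairs satisfies the claim.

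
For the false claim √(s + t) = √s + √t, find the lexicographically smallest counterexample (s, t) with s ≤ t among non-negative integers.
(s, t) = (1, 1)

Substituting (1, 1) into the claim:
LHS = √(1 + 1) = √(2) ≈ 1.414
RHS = √1 + √1 = 2

Since LHS ≠ RHS, this pair disproves the claim, and no lexicographically smaller pair (s ≤ t, non-negative integers) does.

For instance (4, 6) is also a counterexample (LHS = √(10) ≈ 3.162, RHS = 2 + √(6) ≈ 4.449), but it's lexicographically larger.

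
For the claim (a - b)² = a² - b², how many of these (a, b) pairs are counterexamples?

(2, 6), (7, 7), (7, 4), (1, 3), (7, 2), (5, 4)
5

Testing each pair:
(2, 6): LHS = 16, RHS = -32 → counterexample
(7, 7): LHS = 0, RHS = 0 → satisfies claim
(7, 4): LHS = 9, RHS = 33 → counterexample
(1, 3): LHS = 4, RHS = -8 → counterexample
(7, 2): LHS = 25, RHS = 45 → counterexample
(5, 4): LHS = 1, RHS = 9 → counterexample

That makes 5 counterexamples.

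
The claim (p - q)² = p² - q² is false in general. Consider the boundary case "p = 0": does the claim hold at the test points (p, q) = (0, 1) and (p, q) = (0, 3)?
No, fails at both test points

At (0, 1): LHS = 1 ≠ RHS = -1
At (0, 3): LHS = 9 ≠ RHS = -9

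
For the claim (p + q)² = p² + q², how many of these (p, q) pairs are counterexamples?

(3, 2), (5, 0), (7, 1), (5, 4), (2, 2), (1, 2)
Testing each pair:
(3, 2): LHS = 25, RHS = 13 → counterexample
(5, 0): LHS = 25, RHS = 25 → satisfies claim
(7, 1): LHS = 64, RHS = 50 → counterexample
(5, 4): LHS = 81, RHS = 41 → counterexample
(2, 2): LHS = 16, RHS = 8 → counterexample
(1, 2): LHS = 9, RHS = 5 → counterexample

That makes 5 counterexamples.

Answer: 5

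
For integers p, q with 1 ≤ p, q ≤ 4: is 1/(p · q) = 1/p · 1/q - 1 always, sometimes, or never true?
Never true

The claim fails for every pair in the range. For instance at (p, q) = (3, 3): LHS = 1/9, RHS = -8/9.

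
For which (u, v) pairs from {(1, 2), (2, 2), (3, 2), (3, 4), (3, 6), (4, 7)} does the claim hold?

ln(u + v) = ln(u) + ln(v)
(2, 2)

Testing each pair:
(1, 2): LHS = ln(3) ≈ 1.099, RHS = ln(2) ≈ 0.6931 → fails
(2, 2): LHS = ln(4) ≈ 1.386, RHS = 2·ln(2) ≈ 1.386 → holds
(3, 2): LHS = ln(5) ≈ 1.609, RHS = ln(2) + ln(3) ≈ 1.792 → fails
(3, 4): LHS = ln(7) ≈ 1.946, RHS = ln(3) + ln(4) ≈ 2.485 → fails
(3, 6): LHS = ln(9) ≈ 2.197, RHS = ln(3) + ln(6) ≈ 2.89 → fails
(4, 7): LHS = ln(11) ≈ 2.398, RHS = ln(4) + ln(7) ≈ 3.332 → fails

1 of 6 pairs satisfies the claim.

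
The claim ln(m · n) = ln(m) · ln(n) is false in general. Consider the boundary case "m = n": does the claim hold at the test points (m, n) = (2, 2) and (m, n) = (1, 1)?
Only at (1, 1)

At (2, 2): LHS = ln(4) ≈ 1.386 ≠ RHS = ln(2)² ≈ 0.4805
At (1, 1): LHS = 0, RHS = 0 → equal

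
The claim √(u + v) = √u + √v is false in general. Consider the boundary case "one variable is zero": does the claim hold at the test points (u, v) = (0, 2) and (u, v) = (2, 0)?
At (0, 2): LHS = √(2) ≈ 1.414, RHS = √(2) ≈ 1.414 → equal
At (2, 0): LHS = √(2) ≈ 1.414, RHS = √(2) ≈ 1.414 → equal

So the claim does hold at both of these boundary points, even though it is not an identity.

Answer: Yes, holds at both test points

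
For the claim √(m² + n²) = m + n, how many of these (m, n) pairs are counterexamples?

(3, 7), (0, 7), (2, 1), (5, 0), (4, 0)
2

Testing each pair:
(3, 7): LHS = √(58) ≈ 7.616, RHS = 10 → counterexample
(0, 7): LHS = 7, RHS = 7 → satisfies claim
(2, 1): LHS = √(5) ≈ 2.236, RHS = 3 → counterexample
(5, 0): LHS = 5, RHS = 5 → satisfies claim
(4, 0): LHS = 4, RHS = 4 → satisfies claim

That makes 2 counterexamples.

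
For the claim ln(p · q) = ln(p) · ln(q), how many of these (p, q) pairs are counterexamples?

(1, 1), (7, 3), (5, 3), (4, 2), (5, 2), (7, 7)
Testing each pair:
(1, 1): LHS = 0, RHS = 0 → satisfies claim
(7, 3): LHS = ln(21) ≈ 3.045, RHS = ln(3)·ln(7) ≈ 2.138 → counterexample
(5, 3): LHS = ln(15) ≈ 2.708, RHS = ln(3)·ln(5) ≈ 1.768 → counterexample
(4, 2): LHS = ln(8) ≈ 2.079, RHS = ln(2)·ln(4) ≈ 0.9609 → counterexample
(5, 2): LHS = ln(10) ≈ 2.303, RHS = ln(2)·ln(5) ≈ 1.116 → counterexample
(7, 7): LHS = ln(49) ≈ 3.892, RHS = ln(7)² ≈ 3.787 → counterexample

That makes 5 counterexamples.

Answer: 5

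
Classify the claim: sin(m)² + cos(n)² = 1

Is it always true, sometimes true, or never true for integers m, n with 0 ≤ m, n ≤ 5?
Sometimes true

It holds at (m, n) = (4, 4) (both sides equal 1), but fails at (m, n) = (0, 1) (LHS = cos(1)² ≈ 0.2919, RHS = 1).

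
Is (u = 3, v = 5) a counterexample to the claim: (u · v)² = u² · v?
Substituting u = 3, v = 5:
LHS = (3 · 5)² = 225
RHS = 3² · 5 = 45

Since LHS ≠ RHS, this pair disproves the claim.

Answer: Yes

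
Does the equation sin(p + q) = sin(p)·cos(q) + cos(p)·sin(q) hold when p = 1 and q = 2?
Holds

Substituting p = 1, q = 2:

LHS = sin(1 + 2) = sin(3) ≈ 0.1411
RHS = sin(1)·cos(2) + cos(1)·sin(2) = sin(1)·cos(2) + sin(2)·cos(1) ≈ 0.1411

LHS = RHS, so the equation holds at this point.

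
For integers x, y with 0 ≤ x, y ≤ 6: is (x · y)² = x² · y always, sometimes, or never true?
It holds at (x, y) = (0, 5) (both sides equal 0), but fails at (x, y) = (4, 4) (LHS = 256, RHS = 64).

Answer: Sometimes true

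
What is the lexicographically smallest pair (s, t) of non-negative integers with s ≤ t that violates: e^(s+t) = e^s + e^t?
(s, t) = (0, 0)

Substituting (0, 0) into the claim:
LHS = e^(0+0) = 1
RHS = e^0 + e^0 = 2

Since LHS ≠ RHS, this pair disproves the claim, and no lexicographically smaller pair (s ≤ t, non-negative integers) does.

For instance (1, 1) is also a counterexample (LHS = e^2 ≈ 7.389, RHS = 2·e ≈ 5.437), but it's lexicographically larger.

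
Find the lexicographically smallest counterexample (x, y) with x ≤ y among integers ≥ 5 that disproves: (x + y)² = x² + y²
(x, y) = (5, 5)

Substituting (5, 5) into the claim:
LHS = (5 + 5)² = 100
RHS = 5² + 5² = 50

Since LHS ≠ RHS, this pair disproves the claim, and no lexicographically smaller pair (x ≤ y, integers ≥ 5) does.

For instance (7, 9) is also a counterexample (LHS = 256, RHS = 130), but it's lexicographically larger.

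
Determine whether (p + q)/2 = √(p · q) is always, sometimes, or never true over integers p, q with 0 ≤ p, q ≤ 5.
Sometimes true

It holds at (p, q) = (1, 1) (both sides equal 1), but fails at (p, q) = (1, 2) (LHS = 3/2, RHS = √(2) ≈ 1.414).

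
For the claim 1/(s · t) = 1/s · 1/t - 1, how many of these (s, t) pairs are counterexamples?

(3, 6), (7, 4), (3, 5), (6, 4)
4

Testing each pair:
(3, 6): LHS = 1/18, RHS = -17/18 → counterexample
(7, 4): LHS = 1/28, RHS = -27/28 → counterexample
(3, 5): LHS = 1/15, RHS = -14/15 → counterexample
(6, 4): LHS = 1/24, RHS = -23/24 → counterexample

That makes 4 counterexamples.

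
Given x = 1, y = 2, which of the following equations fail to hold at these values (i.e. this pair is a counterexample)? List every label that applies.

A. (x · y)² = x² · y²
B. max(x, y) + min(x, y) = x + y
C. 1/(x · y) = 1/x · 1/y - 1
Evaluating each claim at the given values:
A. LHS = 4, RHS = 4 → holds here (LHS = RHS)
B. LHS = 3, RHS = 3 → holds here (LHS = RHS)
C. LHS = 1/2, RHS = -1/2 → fails here (LHS ≠ RHS)

Answer: C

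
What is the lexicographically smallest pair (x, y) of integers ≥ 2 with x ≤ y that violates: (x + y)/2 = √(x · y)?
(x, y) = (2, 3)

Substituting (2, 3) into the claim:
LHS = (2 + 3)/2 = 5/2
RHS = √(2 · 3) = √(6) ≈ 2.449

Since LHS ≠ RHS, this pair disproves the claim, and no lexicographically smaller pair (x ≤ y, integers ≥ 2) does.

For instance (5, 8) is also a counterexample (LHS = 13/2, RHS = 2·√(10) ≈ 6.325), but it's lexicographically larger.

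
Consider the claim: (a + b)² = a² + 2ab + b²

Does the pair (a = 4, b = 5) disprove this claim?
Substituting a = 4, b = 5:
LHS = (4 + 5)² = 81
RHS = 4² + 2·4·5 + 5² = 81

The sides agree, so this pair does not disprove the claim.

Answer: No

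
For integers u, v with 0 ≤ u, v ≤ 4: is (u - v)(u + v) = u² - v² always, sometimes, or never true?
The identity holds for every pair in the range. For instance at (u, v) = (2, 0): both sides equal 4.

Answer: Always true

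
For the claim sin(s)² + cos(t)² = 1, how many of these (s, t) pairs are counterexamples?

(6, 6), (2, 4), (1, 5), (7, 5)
Testing each pair:
(6, 6): LHS = sin(6)² + cos(6)² = 1, RHS = 1 → satisfies claim
(2, 4): LHS = cos(4)² + sin(2)² ≈ 1.254, RHS = 1 → counterexample
(1, 5): LHS = cos(5)² + sin(1)² ≈ 0.7885, RHS = 1 → counterexample
(7, 5): LHS = cos(5)² + sin(7)² ≈ 0.5121, RHS = 1 → counterexample

That makes 3 counterexamples.

Answer: 3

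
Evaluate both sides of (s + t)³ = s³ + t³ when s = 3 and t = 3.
LHS = (3 + 3)³ = 216
RHS = 3³ + 3³ = 54

LHS ≠ RHS, so the equation does not hold here.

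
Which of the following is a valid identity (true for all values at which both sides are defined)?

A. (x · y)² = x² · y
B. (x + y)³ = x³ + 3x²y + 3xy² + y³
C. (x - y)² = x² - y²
B

A: fails at (3, 3) — LHS = 81, RHS = 27.
B: holds — e.g. at (5, 5), both sides equal 1000.
C: fails at (6, 7) — LHS = 1, RHS = -13.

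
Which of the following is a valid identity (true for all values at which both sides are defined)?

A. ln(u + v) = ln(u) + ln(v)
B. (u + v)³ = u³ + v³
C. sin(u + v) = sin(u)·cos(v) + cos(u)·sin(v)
A: fails at (2, 3) — LHS = ln(5) ≈ 1.609, RHS = ln(2) + ln(3) ≈ 1.792.
B: fails at (1, 3) — LHS = 64, RHS = 28.
C: holds — e.g. at (4, 4), both sides equal sin(8) ≈ 0.9894.

Answer: C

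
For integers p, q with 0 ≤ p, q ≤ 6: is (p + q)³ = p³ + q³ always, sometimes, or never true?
Sometimes true

It holds at (p, q) = (0, 0) (both sides equal 0), but fails at (p, q) = (2, 1) (LHS = 27, RHS = 9).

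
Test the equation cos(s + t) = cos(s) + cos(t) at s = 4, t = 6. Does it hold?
Fails

Substituting s = 4, t = 6:

LHS = cos(4 + 6) = cos(10) ≈ -0.8391
RHS = cos(4) + cos(6) ≈ 0.3065

LHS ≠ RHS, so the equation does not hold at this point.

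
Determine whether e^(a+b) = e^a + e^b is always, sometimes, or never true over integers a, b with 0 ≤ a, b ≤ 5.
Never true

The claim fails for every pair in the range. For instance at (a, b) = (5, 4): LHS = e^9 ≈ 8103, RHS = e^4 + e^5 ≈ 203.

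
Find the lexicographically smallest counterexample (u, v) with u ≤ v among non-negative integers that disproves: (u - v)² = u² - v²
(u, v) = (0, 1)

At (0, 0): both sides equal 0, so it holds there.

Substituting (0, 1) into the claim:
LHS = (0 - 1)² = 1
RHS = 0² - 1² = -1

Since LHS ≠ RHS, this pair disproves the claim, and no lexicographically smaller pair (u ≤ v, non-negative integers) does.

For instance (0, 7) is also a counterexample (LHS = 49, RHS = -49), but it's lexicographically larger.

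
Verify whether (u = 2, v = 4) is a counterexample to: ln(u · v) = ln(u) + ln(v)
No

Substituting u = 2, v = 4:
LHS = ln(2 · 4) = ln(8) ≈ 2.079
RHS = ln(2) + ln(4) ≈ 2.079

The sides agree, so this pair does not disprove the claim.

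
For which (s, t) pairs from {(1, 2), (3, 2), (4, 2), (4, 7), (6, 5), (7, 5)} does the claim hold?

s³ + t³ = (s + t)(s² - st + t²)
Testing each pair:
(1, 2): LHS = 9, RHS = 9 → holds
(3, 2): LHS = 35, RHS = 35 → holds
(4, 2): LHS = 72, RHS = 72 → holds
(4, 7): LHS = 407, RHS = 407 → holds
(6, 5): LHS = 341, RHS = 341 → holds
(7, 5): LHS = 468, RHS = 468 → holds

Every pair satisfies the claim.

Answer: All pairs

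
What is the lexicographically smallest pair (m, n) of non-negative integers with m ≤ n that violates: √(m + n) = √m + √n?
At (0, 0): both sides equal 0, so it holds there.
At (0, 4): both sides equal 2, so it holds there.

Substituting (1, 1) into the claim:
LHS = √(1 + 1) = √(2) ≈ 1.414
RHS = √1 + √1 = 2

Since LHS ≠ RHS, this pair disproves the claim, and no lexicographically smaller pair (m ≤ n, non-negative integers) does.

For instance (2, 3) is also a counterexample (LHS = √(5) ≈ 2.236, RHS = √(2) + √(3) ≈ 3.146), but it's lexicographically larger.

Answer: (m, n) = (1, 1)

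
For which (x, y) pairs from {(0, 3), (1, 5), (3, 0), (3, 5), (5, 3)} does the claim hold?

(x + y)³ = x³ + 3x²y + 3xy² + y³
Testing each pair:
(0, 3): LHS = 27, RHS = 27 → holds
(1, 5): LHS = 216, RHS = 216 → holds
(3, 0): LHS = 27, RHS = 27 → holds
(3, 5): LHS = 512, RHS = 512 → holds
(5, 3): LHS = 512, RHS = 512 → holds

Every pair satisfies the claim.

Answer: All pairs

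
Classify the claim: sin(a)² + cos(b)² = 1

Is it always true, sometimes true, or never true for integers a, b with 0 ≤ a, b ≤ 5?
Sometimes true

It holds at (a, b) = (4, 4) (both sides equal 1), but fails at (a, b) = (0, 2) (LHS = cos(2)² ≈ 0.1732, RHS = 1).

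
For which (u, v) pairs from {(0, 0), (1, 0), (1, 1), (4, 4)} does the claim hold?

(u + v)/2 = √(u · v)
(0, 0), (1, 1), (4, 4)

Testing each pair:
(0, 0): LHS = 0, RHS = 0 → holds
(1, 0): LHS = 1/2, RHS = 0 → fails
(1, 1): LHS = 1, RHS = 1 → holds
(4, 4): LHS = 4, RHS = 4 → holds

3 of 4 pairs satisfy the claim.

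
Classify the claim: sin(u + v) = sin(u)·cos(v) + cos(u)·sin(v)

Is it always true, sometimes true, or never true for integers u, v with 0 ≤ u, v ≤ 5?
Always true

The identity holds for every pair in the range. For instance at (u, v) = (1, 1): both sides equal sin(2) ≈ 0.9093.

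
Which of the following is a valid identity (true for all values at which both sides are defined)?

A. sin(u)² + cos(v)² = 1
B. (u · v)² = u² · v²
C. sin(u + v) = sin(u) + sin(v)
A: fails at (3, 7) — LHS = sin(3)² + cos(7)² ≈ 0.5883, RHS = 1.
B: holds — e.g. at (2, 3), both sides equal 36.
C: fails at (5, 5) — LHS = sin(10) ≈ -0.544, RHS = 2·sin(5) ≈ -1.918.

Answer: B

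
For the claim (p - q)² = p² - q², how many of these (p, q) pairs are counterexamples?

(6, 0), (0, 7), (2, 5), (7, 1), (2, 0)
Testing each pair:
(6, 0): LHS = 36, RHS = 36 → satisfies claim
(0, 7): LHS = 49, RHS = -49 → counterexample
(2, 5): LHS = 9, RHS = -21 → counterexample
(7, 1): LHS = 36, RHS = 48 → counterexample
(2, 0): LHS = 4, RHS = 4 → satisfies claim

That makes 3 counterexamples.

Answer: 3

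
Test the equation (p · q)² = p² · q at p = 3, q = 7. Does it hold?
Substituting p = 3, q = 7:

LHS = (3 · 7)² = 441
RHS = 3² · 7 = 63

LHS ≠ RHS, so the equation does not hold at this point.

Answer: Fails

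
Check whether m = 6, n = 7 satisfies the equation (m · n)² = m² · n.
Substituting m = 6, n = 7:

LHS = (6 · 7)² = 1764
RHS = 6² · 7 = 252

LHS ≠ RHS, so the equation does not hold at this point.

Answer: Fails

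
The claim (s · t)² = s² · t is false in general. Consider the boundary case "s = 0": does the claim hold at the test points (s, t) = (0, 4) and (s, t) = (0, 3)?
At (0, 4): LHS = 0, RHS = 0 → equal
At (0, 3): LHS = 0, RHS = 0 → equal

So the claim does hold at both of these boundary points, even though it is not an identity.

Answer: Yes, holds at both test points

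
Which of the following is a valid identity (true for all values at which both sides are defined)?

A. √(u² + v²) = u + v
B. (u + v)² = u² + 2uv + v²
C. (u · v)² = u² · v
A: fails at (4, 6) — LHS = 2·√(13) ≈ 7.211, RHS = 10.
B: holds — e.g. at (1, 5), both sides equal 36.
C: fails at (2, 4) — LHS = 64, RHS = 16.

Answer: B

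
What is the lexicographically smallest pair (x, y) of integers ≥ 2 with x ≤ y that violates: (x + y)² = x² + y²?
(x, y) = (2, 2)

Substituting (2, 2) into the claim:
LHS = (2 + 2)² = 16
RHS = 2² + 2² = 8

Since LHS ≠ RHS, this pair disproves the claim, and no lexicographically smaller pair (x ≤ y, integers ≥ 2) does.

For instance (2, 8) is also a counterexample (LHS = 100, RHS = 68), but it's lexicographically larger.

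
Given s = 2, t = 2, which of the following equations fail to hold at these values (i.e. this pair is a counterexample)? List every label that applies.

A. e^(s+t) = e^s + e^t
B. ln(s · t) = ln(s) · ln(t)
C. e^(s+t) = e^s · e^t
A, B

Evaluating each claim at the given values:
A. LHS = e^4 ≈ 54.6, RHS = 2·e^2 ≈ 14.78 → fails here (LHS ≠ RHS)
B. LHS = ln(4) ≈ 1.386, RHS = ln(2)² ≈ 0.4805 → fails here (LHS ≠ RHS)
C. LHS = e^4 ≈ 54.6, RHS = e^4 ≈ 54.6 → holds here (LHS = RHS)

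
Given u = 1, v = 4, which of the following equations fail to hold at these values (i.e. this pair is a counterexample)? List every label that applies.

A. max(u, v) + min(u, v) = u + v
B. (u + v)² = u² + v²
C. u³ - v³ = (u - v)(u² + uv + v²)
B

Evaluating each claim at the given values:
A. LHS = 5, RHS = 5 → holds here (LHS = RHS)
B. LHS = 25, RHS = 17 → fails here (LHS ≠ RHS)
C. LHS = -63, RHS = -63 → holds here (LHS = RHS)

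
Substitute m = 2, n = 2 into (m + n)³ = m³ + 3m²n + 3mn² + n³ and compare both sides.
LHS = (2 + 2)³ = 64
RHS = 2³ + 3·2²·2 + 3·2·2² + 2³ = 64

LHS = RHS: the two sides agree.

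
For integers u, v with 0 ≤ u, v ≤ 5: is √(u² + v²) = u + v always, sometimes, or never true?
It holds at (u, v) = (2, 0) (both sides equal 2), but fails at (u, v) = (3, 4) (LHS = 5, RHS = 7).

Answer: Sometimes true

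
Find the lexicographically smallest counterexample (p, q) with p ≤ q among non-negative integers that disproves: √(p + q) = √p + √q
At (0, 6): both sides equal √(6) ≈ 2.449, so it holds there.

Substituting (1, 1) into the claim:
LHS = √(1 + 1) = √(2) ≈ 1.414
RHS = √1 + √1 = 2

Since LHS ≠ RHS, this pair disproves the claim, and no lexicographically smaller pair (p ≤ q, non-negative integers) does.

For instance (1, 3) is also a counterexample (LHS = 2, RHS = 1 + √(3) ≈ 2.732), but it's lexicographically larger.

Answer: (p, q) = (1, 1)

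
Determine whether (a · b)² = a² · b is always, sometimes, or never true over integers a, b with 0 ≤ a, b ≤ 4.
Sometimes true

It holds at (a, b) = (0, 3) (both sides equal 0), but fails at (a, b) = (1, 3) (LHS = 9, RHS = 3).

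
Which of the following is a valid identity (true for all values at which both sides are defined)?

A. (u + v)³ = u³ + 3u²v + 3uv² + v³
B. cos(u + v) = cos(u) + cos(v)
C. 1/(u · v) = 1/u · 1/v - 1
A

A: holds — e.g. at (1, 5), both sides equal 216.
B: fails at (4, 4) — LHS = cos(8) ≈ -0.1455, RHS = 2·cos(4) ≈ -1.307.
C: fails at (2, 4) — LHS = 1/8, RHS = -7/8.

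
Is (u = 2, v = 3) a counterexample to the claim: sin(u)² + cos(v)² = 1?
Substituting u = 2, v = 3:
LHS = sin(2)² + cos(3)² ≈ 1.807
RHS = 1

Since LHS ≠ RHS, this pair disproves the claim.

Answer: Yes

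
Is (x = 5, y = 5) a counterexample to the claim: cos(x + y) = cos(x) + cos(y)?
Yes

Substituting x = 5, y = 5:
LHS = cos(5 + 5) = cos(10) ≈ -0.8391
RHS = cos(5) + cos(5) = 2·cos(5) ≈ 0.5673

Since LHS ≠ RHS, this pair disproves the claim.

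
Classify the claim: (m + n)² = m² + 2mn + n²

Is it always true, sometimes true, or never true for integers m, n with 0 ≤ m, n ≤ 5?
The identity holds for every pair in the range. For instance at (m, n) = (0, 4): both sides equal 16.

Answer: Always true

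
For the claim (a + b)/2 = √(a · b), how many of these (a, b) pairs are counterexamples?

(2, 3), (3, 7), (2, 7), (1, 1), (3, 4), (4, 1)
Testing each pair:
(2, 3): LHS = 5/2, RHS = √(6) ≈ 2.449 → counterexample
(3, 7): LHS = 5, RHS = √(21) ≈ 4.583 → counterexample
(2, 7): LHS = 9/2, RHS = √(14) ≈ 3.742 → counterexample
(1, 1): LHS = 1, RHS = 1 → satisfies claim
(3, 4): LHS = 7/2, RHS = 2·√(3) ≈ 3.464 → counterexample
(4, 1): LHS = 5/2, RHS = 2 → counterexample

That makes 5 counterexamples.

Answer: 5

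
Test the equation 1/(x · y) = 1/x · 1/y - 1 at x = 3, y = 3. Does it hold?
Substituting x = 3, y = 3:

LHS = 1/(3 · 3) = 1/9
RHS = 1/3 · 1/3 - 1 = -8/9

LHS ≠ RHS, so the equation does not hold at this point.

Answer: Fails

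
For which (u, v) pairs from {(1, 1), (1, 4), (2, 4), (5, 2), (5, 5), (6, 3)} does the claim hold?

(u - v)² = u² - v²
Testing each pair:
(1, 1): LHS = 0, RHS = 0 → holds
(1, 4): LHS = 9, RHS = -15 → fails
(2, 4): LHS = 4, RHS = -12 → fails
(5, 2): LHS = 9, RHS = 21 → fails
(5, 5): LHS = 0, RHS = 0 → holds
(6, 3): LHS = 9, RHS = 27 → fails

2 of 6 pairs satisfy the claim.

Answer: (1, 1), (5, 5)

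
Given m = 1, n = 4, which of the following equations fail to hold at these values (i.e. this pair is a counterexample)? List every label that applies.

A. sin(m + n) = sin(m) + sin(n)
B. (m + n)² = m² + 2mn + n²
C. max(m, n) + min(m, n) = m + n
A

Evaluating each claim at the given values:
A. LHS = sin(5) ≈ -0.9589, RHS = sin(4) + sin(1) ≈ 0.08467 → fails here (LHS ≠ RHS)
B. LHS = 25, RHS = 25 → holds here (LHS = RHS)
C. LHS = 5, RHS = 5 → holds here (LHS = RHS)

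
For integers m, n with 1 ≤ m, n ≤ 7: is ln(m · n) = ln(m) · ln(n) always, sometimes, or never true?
It holds at (m, n) = (1, 1) (both sides equal 0), but fails at (m, n) = (4, 1) (LHS = ln(4) ≈ 1.386, RHS = 0).

Answer: Sometimes true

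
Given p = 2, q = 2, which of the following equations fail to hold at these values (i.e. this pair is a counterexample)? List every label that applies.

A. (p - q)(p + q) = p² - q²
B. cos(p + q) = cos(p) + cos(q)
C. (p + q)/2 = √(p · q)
Evaluating each claim at the given values:
A. LHS = 0, RHS = 0 → holds here (LHS = RHS)
B. LHS = cos(4) ≈ -0.6536, RHS = 2·cos(2) ≈ -0.8323 → fails here (LHS ≠ RHS)
C. LHS = 2, RHS = 2 → holds here (LHS = RHS)

Answer: B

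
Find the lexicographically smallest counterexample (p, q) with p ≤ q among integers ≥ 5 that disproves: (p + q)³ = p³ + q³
Substituting (5, 5) into the claim:
LHS = (5 + 5)³ = 1000
RHS = 5³ + 5³ = 250

Since LHS ≠ RHS, this pair disproves the claim, and no lexicographically smaller pair (p ≤ q, integers ≥ 5) does.

For instance (11, 11) is also a counterexample (LHS = 10648, RHS = 2662), but it's lexicographically larger.

Answer: (p, q) = (5, 5)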